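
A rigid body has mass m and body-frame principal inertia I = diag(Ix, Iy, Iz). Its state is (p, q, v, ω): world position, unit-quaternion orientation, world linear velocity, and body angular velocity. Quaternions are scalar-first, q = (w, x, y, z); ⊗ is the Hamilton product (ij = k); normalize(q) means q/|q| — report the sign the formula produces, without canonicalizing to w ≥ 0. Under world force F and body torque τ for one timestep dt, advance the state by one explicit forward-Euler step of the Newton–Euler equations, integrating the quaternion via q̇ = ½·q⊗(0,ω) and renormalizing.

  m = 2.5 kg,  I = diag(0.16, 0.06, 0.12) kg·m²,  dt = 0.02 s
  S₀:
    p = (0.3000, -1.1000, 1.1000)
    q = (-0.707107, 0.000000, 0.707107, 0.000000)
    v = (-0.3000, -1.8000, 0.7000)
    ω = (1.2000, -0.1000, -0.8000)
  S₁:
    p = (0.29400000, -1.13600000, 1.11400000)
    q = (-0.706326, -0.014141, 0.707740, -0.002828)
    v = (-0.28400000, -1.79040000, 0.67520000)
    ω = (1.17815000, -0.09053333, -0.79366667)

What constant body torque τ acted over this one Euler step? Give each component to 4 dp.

Δω = ω₁−ω₀ = (-0.02185000, 0.00946667, 0.00633333)
I·α + gyro = (-0.1700, -0.0100, 0.0500)

τ = (-0.1700, -0.0100, 0.0500)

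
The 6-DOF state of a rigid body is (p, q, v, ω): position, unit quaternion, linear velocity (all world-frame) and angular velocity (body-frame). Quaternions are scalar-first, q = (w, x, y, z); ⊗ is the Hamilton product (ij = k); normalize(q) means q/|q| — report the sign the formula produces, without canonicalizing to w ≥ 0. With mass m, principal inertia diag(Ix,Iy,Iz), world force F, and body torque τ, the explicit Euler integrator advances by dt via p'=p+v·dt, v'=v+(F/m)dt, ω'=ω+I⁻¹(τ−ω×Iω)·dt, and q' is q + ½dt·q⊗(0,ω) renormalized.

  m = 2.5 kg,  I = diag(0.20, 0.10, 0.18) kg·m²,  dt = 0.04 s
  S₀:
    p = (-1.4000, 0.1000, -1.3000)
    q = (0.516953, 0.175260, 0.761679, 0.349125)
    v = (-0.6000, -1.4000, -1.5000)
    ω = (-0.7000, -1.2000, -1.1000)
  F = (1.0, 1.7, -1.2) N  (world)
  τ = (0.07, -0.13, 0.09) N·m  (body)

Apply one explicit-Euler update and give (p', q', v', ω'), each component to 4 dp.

p' = (-1.4240, 0.0440, -1.3600)
q' = (0.5450, 0.1595, 0.7478, 0.3440)
v' = (-0.5840, -1.3728, -1.5192)
ω' = (-0.7071, -1.2582, -1.0613)

p + v·dt = (-1.4240, 0.0440, -1.3600)
v' = v + a·dt = (-0.5840, -1.3728, -1.5192)
precession coupling ω×(Iω) = (0.1056, 0.0154, -0.0840)
(τ − ω×Iω)/I = (-0.1780, -1.4540, 0.9667)
new body rate ω' = (-0.7071, -1.2582, -1.0613)
q⊗(0,ω) = (1.4207343, -0.7807640, -0.6719451, -0.2457850)
q' = normalize(q + ½dt·q⊗(0,ω)) = (0.5450, 0.1595, 0.7478, 0.3440)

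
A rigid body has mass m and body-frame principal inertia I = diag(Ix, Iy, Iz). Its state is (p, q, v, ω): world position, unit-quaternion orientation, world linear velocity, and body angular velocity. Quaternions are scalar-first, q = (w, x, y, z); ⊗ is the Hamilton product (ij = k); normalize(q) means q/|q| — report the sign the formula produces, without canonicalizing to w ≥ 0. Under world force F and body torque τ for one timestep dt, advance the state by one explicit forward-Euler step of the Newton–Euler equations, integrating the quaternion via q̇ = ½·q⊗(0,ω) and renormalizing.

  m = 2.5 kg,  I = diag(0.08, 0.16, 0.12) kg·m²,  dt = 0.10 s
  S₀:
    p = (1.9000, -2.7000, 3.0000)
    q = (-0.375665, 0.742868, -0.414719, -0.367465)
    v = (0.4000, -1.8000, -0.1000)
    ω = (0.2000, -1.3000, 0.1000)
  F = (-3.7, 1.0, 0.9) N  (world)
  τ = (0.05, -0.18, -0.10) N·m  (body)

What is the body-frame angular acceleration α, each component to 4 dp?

gyro term ω×Iω = (0.0052, -0.0008, -0.0208)
angular accel α = (0.5600, -1.1200, -0.6600)

α = (0.5600, -1.1200, -0.6600)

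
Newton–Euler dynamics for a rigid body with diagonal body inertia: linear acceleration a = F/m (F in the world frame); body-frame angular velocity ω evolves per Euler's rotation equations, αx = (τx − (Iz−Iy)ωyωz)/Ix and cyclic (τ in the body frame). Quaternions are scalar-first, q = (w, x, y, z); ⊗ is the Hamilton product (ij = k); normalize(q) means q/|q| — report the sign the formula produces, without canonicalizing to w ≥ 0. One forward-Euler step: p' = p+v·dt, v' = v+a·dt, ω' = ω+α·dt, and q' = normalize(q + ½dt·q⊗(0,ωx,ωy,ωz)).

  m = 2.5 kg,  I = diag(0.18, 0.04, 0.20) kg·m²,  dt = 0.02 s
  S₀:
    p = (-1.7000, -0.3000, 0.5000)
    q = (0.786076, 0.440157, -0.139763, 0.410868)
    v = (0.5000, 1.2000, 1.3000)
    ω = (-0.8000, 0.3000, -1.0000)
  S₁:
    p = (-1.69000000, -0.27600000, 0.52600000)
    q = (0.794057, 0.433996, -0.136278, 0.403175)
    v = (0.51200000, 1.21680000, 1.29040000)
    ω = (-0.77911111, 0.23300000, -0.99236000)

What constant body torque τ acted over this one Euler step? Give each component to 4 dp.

ω₁ − ω₀ = (0.02088889, -0.06700000, 0.00764000)
gyro term ω₀×Iω₀ = (-0.0480, -0.0160, 0.0336)
τ = I·(Δω/dt) + ω₀×(Iω₀) = (0.1400, -0.1500, 0.1100)

τ = (0.1400, -0.1500, 0.1100)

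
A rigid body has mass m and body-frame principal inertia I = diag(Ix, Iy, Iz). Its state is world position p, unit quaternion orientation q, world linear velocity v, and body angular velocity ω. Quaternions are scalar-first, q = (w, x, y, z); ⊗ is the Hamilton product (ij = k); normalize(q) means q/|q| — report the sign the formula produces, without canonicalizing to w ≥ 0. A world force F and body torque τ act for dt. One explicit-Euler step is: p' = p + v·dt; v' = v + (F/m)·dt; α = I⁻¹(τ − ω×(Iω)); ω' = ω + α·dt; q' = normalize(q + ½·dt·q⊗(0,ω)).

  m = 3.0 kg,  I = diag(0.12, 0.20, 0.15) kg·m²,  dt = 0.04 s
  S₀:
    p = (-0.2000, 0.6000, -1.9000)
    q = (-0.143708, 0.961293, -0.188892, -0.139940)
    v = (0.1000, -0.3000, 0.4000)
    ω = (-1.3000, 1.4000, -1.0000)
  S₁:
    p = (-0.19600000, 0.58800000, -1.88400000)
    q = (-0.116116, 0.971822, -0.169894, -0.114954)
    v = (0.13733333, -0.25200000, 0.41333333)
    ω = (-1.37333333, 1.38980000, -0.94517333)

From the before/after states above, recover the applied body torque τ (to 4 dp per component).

Δω = ω₁−ω₀ = (-0.07333333, -0.01020000, 0.05482667)
precession coupling = (0.0700, -0.0390, -0.1456)
I·α + gyro = (-0.1500, -0.0900, 0.0600)

τ = (-0.1500, -0.0900, 0.0600)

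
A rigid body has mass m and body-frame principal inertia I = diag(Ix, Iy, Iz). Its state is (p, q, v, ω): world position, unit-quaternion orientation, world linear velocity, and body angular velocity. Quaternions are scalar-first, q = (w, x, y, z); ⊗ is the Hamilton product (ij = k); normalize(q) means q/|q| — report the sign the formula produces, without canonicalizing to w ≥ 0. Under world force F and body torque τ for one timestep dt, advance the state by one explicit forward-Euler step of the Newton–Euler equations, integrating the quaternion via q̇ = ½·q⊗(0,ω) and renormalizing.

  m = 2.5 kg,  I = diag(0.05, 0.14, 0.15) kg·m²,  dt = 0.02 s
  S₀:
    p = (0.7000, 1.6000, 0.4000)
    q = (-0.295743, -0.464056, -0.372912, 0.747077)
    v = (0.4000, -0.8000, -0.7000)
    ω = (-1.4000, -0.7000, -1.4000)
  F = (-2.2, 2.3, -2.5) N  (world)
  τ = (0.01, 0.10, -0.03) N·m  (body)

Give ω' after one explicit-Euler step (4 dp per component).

ω' = (-1.3999, -0.6577, -1.4158)

precession coupling ω×(Iω) = (0.0098, -0.1960, 0.0882)
(τ − ω×Iω)/I = (0.0040, 2.1143, -0.7880)
ω' = ω + α·dt = (-1.3999, -0.6577, -1.4158)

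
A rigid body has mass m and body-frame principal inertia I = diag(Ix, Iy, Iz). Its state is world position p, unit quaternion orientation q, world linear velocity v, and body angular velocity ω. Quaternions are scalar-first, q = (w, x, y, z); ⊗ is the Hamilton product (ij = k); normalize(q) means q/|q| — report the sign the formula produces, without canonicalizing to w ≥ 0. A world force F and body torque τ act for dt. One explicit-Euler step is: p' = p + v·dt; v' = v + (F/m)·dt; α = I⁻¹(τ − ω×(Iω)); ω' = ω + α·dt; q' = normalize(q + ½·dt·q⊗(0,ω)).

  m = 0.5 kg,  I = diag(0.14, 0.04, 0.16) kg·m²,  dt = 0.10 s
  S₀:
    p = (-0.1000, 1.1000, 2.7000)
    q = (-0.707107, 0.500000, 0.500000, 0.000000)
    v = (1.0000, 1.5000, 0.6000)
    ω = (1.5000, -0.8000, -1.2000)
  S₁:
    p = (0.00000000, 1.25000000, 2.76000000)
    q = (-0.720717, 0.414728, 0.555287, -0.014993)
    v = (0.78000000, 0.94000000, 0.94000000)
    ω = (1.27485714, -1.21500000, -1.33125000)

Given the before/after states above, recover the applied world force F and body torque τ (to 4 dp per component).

v₁ − v₀ = (-0.22000000, -0.56000000, 0.34000000)
F = m·Δv/dt = (-1.1000, -2.8000, 1.7000)
Δω = ω₁−ω₀ = (-0.22514286, -0.41500000, -0.13125000)
precession coupling = (0.1152, 0.0360, 0.1200)
I·α + gyro = (-0.2000, -0.1300, -0.0900)

F = (-1.1000, -2.8000, 1.7000)
τ = (-0.2000, -0.1300, -0.0900)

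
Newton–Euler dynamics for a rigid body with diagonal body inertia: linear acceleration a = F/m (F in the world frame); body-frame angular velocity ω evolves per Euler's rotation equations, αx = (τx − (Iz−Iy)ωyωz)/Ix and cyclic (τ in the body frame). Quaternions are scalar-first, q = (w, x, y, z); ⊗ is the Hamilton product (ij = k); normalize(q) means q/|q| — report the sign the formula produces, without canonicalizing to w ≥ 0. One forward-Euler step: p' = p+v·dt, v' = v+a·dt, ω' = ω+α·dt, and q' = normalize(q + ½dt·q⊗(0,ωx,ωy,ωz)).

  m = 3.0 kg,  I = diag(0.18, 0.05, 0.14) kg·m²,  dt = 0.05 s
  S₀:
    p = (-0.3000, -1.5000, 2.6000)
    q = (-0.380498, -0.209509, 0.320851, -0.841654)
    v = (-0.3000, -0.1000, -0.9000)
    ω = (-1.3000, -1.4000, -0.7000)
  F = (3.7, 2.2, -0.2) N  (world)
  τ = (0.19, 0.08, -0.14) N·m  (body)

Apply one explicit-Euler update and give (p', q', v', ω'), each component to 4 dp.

(τ − ω×Iω)/I = (0.5656, 0.8720, 0.6900)
ω + α·dt = (-1.2717, -1.3564, -0.6655)
q⊗(0,ω) = (-0.4123281, -0.9082639, 1.4801911, 0.9767675)
q' = normalize(q + ½dt·q⊗(0,ω)) = (-0.3903, -0.2319, 0.3574, -0.8162)
new position p' = (-0.3150, -1.5050, 2.5550)
v' = v + a·dt = (-0.2383, -0.0633, -0.9033)

p' = (-0.3150, -1.5050, 2.5550)
q' = (-0.3903, -0.2319, 0.3574, -0.8162)
v' = (-0.2383, -0.0633, -0.9033)
ω' = (-1.2717, -1.3564, -0.6655)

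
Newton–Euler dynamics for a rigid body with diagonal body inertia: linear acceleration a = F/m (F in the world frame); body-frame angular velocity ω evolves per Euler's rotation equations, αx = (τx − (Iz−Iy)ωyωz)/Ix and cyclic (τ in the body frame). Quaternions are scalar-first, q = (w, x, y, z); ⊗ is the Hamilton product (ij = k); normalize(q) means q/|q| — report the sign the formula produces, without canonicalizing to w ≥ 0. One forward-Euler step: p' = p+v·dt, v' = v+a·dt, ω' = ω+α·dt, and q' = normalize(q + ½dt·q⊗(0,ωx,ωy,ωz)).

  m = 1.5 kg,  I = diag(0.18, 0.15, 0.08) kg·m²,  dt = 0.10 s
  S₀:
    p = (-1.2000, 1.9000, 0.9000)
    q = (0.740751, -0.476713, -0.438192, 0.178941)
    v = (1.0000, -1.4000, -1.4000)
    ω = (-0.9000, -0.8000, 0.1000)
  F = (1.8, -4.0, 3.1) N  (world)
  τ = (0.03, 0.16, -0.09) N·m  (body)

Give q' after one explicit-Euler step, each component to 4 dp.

q' = (0.6996, -0.5042, -0.4726, 0.1817)

2q̇ = q⊗(0,ω) = (-0.7974894, -0.5673423, -0.7059764, 0.0610727)
q + ½dt·q⊗(0,ω), renormalized = (0.6996, -0.5042, -0.4726, 0.1817)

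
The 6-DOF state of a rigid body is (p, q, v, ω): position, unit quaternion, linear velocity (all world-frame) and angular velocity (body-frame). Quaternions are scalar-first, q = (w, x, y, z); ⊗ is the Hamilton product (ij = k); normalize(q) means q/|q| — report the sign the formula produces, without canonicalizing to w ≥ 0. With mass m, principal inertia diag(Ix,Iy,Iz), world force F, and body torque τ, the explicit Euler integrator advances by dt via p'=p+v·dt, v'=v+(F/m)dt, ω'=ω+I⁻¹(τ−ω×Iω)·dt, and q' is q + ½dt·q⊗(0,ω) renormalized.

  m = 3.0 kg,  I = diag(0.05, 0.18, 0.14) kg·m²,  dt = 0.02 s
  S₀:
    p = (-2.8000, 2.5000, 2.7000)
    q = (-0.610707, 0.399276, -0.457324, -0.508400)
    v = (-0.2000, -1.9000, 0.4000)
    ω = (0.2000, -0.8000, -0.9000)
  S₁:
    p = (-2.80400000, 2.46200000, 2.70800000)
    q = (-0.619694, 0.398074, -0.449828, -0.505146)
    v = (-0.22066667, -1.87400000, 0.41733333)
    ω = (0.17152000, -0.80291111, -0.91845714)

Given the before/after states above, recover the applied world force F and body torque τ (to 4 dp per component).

F = (-3.1000, 3.9000, 2.6000)
τ = (-0.1000, -0.0100, -0.1500)

v₁ − v₀ = (-0.02066667, 0.02600000, 0.01733333)
F = m·Δv/dt = (-3.1000, 3.9000, 2.6000)
ω₁ − ω₀ = (-0.02848000, -0.00291111, -0.01845714)
I·α + gyro = (-0.1000, -0.0100, -0.1500)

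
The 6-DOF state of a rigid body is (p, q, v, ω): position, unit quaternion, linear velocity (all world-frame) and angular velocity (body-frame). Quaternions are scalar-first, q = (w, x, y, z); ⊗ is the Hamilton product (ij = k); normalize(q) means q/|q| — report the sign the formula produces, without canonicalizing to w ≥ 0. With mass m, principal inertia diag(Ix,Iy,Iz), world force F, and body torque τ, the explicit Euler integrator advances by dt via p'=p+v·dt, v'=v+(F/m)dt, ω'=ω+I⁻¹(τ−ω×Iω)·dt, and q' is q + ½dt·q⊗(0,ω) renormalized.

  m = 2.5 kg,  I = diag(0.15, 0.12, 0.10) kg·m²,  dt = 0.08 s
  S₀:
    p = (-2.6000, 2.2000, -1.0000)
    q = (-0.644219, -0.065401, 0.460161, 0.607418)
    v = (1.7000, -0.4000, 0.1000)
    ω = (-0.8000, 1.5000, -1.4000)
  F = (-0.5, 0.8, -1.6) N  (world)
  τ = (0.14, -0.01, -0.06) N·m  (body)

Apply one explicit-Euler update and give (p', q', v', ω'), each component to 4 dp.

(τ − ω×Iω)/I = (0.6533, -0.5500, -0.9600)
ω' = ω + α·dt = (-0.7477, 1.4560, -1.4768)
Hamilton product q⊗(0,ω) = (0.1078229, -1.0399772, -1.5438243, 1.1719339)
updated quaternion q' = (-0.6374, -0.1066, 0.3969, 0.6518)
p + v·dt = (-2.4640, 2.1680, -0.9920)
new velocity v' = (1.6840, -0.3744, 0.0488)

p' = (-2.4640, 2.1680, -0.9920)
q' = (-0.6374, -0.1066, 0.3969, 0.6518)
v' = (1.6840, -0.3744, 0.0488)
ω' = (-0.7477, 1.4560, -1.4768)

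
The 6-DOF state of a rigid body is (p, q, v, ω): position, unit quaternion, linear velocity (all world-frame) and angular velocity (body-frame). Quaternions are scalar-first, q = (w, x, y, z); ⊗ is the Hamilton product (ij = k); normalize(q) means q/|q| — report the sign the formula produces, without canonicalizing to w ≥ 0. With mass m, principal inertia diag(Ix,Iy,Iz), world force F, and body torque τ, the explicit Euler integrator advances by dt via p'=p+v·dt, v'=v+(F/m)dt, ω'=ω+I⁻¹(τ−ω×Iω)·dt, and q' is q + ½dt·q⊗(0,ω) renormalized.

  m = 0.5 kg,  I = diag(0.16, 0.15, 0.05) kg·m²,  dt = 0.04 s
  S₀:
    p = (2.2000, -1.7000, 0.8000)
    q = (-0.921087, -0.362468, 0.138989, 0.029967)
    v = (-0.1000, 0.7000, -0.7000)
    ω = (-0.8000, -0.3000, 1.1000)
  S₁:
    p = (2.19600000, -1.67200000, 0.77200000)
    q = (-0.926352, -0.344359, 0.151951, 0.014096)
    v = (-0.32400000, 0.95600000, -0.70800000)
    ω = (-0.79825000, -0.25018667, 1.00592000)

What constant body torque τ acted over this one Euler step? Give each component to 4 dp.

ω₁ − ω₀ = (0.00175000, 0.04981333, -0.09408000)
gyro term ω₀×Iω₀ = (0.0330, -0.0968, -0.0024)
applied torque τ = (0.0400, 0.0900, -0.1200)

τ = (0.0400, 0.0900, -0.1200)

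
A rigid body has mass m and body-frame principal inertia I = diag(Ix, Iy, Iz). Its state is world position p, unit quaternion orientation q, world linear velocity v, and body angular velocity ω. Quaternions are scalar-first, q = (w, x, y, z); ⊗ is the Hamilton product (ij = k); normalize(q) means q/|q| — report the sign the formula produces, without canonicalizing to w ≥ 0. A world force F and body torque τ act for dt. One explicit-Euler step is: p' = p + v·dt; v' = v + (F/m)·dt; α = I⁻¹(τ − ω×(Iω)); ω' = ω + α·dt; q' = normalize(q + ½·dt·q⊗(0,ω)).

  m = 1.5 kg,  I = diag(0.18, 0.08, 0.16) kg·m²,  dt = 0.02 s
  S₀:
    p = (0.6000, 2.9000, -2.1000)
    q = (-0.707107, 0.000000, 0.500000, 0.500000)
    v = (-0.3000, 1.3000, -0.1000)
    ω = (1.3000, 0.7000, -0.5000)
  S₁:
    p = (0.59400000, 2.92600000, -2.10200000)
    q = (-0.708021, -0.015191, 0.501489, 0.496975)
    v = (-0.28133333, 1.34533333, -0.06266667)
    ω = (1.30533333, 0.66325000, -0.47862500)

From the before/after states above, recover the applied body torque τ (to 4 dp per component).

τ = (0.0200, -0.1600, 0.0800)

rate change Δω = (0.00533333, -0.03675000, 0.02137500)
I·α + gyro = (0.0200, -0.1600, 0.0800)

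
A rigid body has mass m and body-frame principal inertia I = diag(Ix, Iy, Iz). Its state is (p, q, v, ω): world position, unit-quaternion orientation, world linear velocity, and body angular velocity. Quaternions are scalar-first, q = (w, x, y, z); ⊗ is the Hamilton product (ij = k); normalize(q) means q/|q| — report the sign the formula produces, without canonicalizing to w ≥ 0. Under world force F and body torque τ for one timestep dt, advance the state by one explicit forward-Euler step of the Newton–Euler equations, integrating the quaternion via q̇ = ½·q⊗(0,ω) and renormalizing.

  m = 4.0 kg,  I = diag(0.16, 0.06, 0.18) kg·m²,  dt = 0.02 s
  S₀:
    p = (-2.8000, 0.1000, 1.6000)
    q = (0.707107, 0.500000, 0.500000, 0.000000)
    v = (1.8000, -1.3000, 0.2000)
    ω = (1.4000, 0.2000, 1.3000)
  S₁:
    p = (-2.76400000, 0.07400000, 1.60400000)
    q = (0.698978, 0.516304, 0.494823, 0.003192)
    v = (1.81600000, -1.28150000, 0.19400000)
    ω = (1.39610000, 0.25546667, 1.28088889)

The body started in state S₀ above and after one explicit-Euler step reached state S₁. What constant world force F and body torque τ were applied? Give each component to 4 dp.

F = (3.2000, 3.7000, -1.2000)
τ = (0.0000, 0.1300, -0.2000)

Δω = ω₁−ω₀ = (-0.00390000, 0.05546667, -0.01911111)
τ = I·(Δω/dt) + ω₀×(Iω₀) = (0.0000, 0.1300, -0.2000)
velocity change Δv = (0.01600000, 0.01850000, -0.00600000)
m·(v₁−v₀)/dt = (3.2000, 3.7000, -1.2000)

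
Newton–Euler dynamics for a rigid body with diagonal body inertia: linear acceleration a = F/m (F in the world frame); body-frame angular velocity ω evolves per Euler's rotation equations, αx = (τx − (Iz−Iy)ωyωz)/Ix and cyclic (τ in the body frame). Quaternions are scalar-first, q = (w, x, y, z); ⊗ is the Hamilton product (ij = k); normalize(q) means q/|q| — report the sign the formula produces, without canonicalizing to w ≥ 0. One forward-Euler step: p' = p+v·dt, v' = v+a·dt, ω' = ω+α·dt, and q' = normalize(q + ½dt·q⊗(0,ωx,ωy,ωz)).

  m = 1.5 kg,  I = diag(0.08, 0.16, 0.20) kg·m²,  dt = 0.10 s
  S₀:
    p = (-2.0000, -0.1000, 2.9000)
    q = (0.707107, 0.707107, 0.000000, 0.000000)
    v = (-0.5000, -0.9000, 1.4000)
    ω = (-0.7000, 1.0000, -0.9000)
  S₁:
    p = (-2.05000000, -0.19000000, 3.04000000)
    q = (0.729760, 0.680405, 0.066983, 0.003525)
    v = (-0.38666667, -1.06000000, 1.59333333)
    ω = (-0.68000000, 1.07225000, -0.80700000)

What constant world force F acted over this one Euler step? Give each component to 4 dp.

F = (1.7000, -2.4000, 2.9000)

velocity change Δv = (0.11333333, -0.16000000, 0.19333333)
m·(v₁−v₀)/dt = (1.7000, -2.4000, 2.9000)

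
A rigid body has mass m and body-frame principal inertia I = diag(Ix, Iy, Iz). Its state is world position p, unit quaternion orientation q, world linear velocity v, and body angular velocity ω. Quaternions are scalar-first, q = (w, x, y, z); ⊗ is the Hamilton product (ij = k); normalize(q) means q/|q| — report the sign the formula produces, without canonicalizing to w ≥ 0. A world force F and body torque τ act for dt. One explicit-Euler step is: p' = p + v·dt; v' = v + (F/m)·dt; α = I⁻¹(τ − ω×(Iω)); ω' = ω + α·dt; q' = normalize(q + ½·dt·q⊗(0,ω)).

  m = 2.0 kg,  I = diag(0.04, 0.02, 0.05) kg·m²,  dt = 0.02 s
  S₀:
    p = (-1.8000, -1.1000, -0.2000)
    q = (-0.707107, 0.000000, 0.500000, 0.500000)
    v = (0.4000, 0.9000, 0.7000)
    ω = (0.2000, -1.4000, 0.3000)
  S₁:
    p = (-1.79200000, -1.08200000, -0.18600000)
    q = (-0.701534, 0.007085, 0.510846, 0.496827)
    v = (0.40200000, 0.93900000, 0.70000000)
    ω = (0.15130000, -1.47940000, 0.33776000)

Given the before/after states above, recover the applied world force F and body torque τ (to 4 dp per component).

Δv = v₁−v₀ = (0.00200000, 0.03900000, 0.00000000)
m·(v₁−v₀)/dt = (0.2000, 3.9000, 0.0000)
ω₁ − ω₀ = (-0.04870000, -0.07940000, 0.03776000)
I·α + gyro = (-0.1100, -0.0800, 0.1000)

F = (0.2000, 3.9000, 0.0000)
τ = (-0.1100, -0.0800, 0.1000)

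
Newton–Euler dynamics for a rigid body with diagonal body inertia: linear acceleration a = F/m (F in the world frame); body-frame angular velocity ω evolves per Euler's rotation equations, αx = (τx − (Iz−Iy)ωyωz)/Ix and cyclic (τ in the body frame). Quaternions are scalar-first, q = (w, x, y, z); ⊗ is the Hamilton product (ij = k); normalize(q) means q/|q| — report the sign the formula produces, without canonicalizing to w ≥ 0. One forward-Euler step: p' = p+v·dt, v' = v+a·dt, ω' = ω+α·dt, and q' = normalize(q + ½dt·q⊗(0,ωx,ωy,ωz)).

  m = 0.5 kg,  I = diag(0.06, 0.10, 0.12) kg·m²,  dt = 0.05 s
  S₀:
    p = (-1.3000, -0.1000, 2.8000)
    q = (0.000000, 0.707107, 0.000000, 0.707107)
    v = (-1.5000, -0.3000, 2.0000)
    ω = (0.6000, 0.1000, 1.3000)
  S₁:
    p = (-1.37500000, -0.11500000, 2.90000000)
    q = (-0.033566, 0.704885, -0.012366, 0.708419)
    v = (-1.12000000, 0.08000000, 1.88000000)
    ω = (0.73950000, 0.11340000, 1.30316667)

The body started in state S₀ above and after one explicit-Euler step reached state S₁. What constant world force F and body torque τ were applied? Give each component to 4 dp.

F = (3.8000, 3.8000, -1.2000)
τ = (0.1700, -0.0200, 0.0100)

velocity change Δv = (0.38000000, 0.38000000, -0.12000000)
applied force F = (3.8000, 3.8000, -1.2000)
Δω = ω₁−ω₀ = (0.13950000, 0.01340000, 0.00316667)
gyro term ω₀×Iω₀ = (0.0026, -0.0468, 0.0024)
I·α + gyro = (0.1700, -0.0200, 0.0100)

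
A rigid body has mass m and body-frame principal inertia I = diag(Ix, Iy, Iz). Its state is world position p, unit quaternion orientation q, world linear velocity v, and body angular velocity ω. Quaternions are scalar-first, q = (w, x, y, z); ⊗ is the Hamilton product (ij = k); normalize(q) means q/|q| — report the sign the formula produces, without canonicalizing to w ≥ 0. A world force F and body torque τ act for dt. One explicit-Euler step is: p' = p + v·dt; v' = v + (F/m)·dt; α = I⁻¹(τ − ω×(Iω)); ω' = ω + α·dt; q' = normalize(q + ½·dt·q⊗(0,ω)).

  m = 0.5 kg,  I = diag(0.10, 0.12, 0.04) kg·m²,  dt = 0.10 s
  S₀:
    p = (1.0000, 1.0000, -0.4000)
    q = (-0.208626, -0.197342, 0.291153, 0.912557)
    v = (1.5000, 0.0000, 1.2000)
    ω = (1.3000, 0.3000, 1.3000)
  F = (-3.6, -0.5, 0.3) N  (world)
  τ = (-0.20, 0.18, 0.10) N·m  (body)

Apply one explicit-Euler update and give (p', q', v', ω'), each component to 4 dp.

p' = (1.1500, 1.0000, -0.2800)
q' = (-0.2584, -0.2048, 0.3586, 0.8733)
v' = (0.7800, -0.1000, 1.2600)
ω' = (1.1312, 0.3655, 1.5305)

new position p' = (1.1500, 1.0000, -0.2800)
new velocity v' = (0.7800, -0.1000, 1.2600)
(τ − ω×Iω)/I = (-1.6880, 0.6550, 2.3050)
ω + α·dt = (1.1312, 0.3655, 1.5305)
Hamilton product q⊗(0,ω) = (-1.0171254, -0.1664820, 1.3802809, -0.7089153)
q + ½dt·q⊗(0,ω), renormalized = (-0.2584, -0.2048, 0.3586, 0.8733)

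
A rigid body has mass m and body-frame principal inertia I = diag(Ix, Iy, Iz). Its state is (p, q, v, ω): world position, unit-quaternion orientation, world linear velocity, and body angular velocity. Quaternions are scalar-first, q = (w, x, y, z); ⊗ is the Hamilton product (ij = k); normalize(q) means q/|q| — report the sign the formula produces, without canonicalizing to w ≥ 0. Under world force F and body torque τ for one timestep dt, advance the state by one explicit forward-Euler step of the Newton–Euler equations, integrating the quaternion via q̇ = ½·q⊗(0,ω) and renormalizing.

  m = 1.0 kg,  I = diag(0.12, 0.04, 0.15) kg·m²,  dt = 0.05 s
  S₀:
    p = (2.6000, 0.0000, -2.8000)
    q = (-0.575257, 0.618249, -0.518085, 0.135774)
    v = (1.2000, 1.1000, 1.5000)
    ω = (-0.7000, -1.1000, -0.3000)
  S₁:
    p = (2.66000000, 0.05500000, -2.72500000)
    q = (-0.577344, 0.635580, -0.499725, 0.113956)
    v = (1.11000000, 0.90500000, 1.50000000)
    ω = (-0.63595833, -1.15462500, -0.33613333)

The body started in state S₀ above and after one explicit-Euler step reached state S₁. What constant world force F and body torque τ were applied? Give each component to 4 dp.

F = (-1.8000, -3.9000, 0.0000)
τ = (0.1900, -0.0500, -0.1700)

velocity change Δv = (-0.09000000, -0.19500000, 0.00000000)
F = m·Δv/dt = (-1.8000, -3.9000, 0.0000)
ω₁ − ω₀ = (0.06404167, -0.05462500, -0.03613333)
precession coupling = (0.0363, -0.0063, -0.0616)
I·α + gyro = (0.1900, -0.0500, -0.1700)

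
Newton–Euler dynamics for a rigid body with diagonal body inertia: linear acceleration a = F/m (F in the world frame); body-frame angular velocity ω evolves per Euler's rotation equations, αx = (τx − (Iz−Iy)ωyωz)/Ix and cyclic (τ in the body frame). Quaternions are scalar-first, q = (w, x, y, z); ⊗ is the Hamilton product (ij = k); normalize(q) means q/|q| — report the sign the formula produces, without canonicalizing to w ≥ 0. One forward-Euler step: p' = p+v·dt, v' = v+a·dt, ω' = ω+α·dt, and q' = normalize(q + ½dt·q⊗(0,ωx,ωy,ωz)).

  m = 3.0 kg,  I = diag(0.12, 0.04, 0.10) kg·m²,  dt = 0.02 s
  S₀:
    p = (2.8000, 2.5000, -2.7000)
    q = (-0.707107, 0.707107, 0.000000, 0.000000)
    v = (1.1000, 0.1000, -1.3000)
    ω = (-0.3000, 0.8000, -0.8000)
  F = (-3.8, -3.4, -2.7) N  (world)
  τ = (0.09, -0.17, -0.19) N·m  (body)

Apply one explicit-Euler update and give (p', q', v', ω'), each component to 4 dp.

p' = (2.8220, 2.5020, -2.7260)
q' = (-0.7049, 0.7092, 0.0000, 0.0113)
v' = (1.0747, 0.0773, -1.3180)
ω' = (-0.2786, 0.7126, -0.8418)

a = (-1.2667, -1.1333, -0.9000)
p + v·dt = (2.8220, 2.5020, -2.7260)
v + (F/m)dt = (1.0747, 0.0773, -1.3180)
α = I⁻¹(τ − ω×Iω) = (1.0700, -4.3700, -2.0920)
ω + α·dt = (-0.2786, 0.7126, -0.8418)
Hamilton product q⊗(0,ω) = (0.2121321, 0.2121321, 0.0000000, 1.1313712)
q + ½dt·q⊗(0,ω), renormalized = (-0.7049, 0.7092, 0.0000, 0.0113)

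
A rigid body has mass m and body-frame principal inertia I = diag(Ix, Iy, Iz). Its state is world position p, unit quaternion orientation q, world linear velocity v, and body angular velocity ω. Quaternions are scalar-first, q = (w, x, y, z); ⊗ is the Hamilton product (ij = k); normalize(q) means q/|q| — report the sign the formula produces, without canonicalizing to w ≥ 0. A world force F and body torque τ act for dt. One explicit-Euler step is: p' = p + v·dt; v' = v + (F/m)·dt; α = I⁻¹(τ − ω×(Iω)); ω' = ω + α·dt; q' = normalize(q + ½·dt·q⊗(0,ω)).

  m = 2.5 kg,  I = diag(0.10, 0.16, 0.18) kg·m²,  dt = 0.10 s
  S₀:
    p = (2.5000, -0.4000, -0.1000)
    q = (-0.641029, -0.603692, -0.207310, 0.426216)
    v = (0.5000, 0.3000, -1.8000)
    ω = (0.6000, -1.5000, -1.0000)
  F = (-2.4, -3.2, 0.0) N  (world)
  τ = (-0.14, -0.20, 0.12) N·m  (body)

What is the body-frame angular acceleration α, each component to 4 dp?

α = (-1.7000, -1.5500, 0.9667)

gyro term ω×Iω = (0.0300, 0.0480, -0.0540)
angular accel α = (-1.7000, -1.5500, 0.9667)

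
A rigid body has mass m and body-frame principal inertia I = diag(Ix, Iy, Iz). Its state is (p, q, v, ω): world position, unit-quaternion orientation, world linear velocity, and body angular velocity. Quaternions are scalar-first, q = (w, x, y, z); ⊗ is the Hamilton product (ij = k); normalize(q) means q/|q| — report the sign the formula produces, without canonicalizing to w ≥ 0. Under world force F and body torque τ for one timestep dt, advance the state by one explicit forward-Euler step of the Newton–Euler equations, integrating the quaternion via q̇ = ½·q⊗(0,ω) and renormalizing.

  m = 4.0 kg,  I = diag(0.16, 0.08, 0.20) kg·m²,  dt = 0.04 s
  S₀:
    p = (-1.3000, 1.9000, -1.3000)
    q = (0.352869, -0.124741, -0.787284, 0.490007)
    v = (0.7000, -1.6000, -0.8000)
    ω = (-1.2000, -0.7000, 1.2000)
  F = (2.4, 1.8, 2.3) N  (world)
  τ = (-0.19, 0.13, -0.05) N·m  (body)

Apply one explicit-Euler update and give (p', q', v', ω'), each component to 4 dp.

p' = (-1.2720, 1.8360, -1.3320)
q' = (0.3269, -0.1451, -0.8005, 0.4810)
v' = (0.7240, -1.5820, -0.7770)
ω' = (-1.2223, -0.6638, 1.2034)

linear accel F/m = (0.6000, 0.4500, 0.5750)
p' = p + v·dt = (-1.2720, 1.8360, -1.3320)
v' = v + a·dt = (0.7240, -1.5820, -0.7770)
angular accel α = (-0.5575, 0.9050, 0.0860)
ω' = ω + α·dt = (-1.2223, -0.6638, 1.2034)
q⊗(0,ω) = (-1.2887964, -1.0251787, -0.6853275, -0.4339793)
q + ½dt·q⊗(0,ω), renormalized = (0.3269, -0.1451, -0.8005, 0.4810)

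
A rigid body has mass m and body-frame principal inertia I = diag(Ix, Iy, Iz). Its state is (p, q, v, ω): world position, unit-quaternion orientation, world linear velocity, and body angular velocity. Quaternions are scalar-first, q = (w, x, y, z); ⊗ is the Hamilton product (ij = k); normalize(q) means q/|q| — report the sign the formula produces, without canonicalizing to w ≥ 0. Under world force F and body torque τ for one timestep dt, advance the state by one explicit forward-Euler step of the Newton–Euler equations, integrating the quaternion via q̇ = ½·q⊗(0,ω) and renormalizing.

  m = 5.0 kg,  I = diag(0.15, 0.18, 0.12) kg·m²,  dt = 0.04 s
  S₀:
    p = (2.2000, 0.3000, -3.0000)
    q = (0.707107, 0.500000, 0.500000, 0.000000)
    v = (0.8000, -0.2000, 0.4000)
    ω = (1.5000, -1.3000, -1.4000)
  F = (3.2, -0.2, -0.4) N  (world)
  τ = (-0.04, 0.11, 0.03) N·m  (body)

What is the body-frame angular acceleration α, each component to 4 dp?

ω×(Iω) gyroscopic = (-0.1092, -0.0630, -0.0585)
(τ − ω×Iω)/I = (0.4613, 0.9611, 0.7375)

α = (0.4613, 0.9611, 0.7375)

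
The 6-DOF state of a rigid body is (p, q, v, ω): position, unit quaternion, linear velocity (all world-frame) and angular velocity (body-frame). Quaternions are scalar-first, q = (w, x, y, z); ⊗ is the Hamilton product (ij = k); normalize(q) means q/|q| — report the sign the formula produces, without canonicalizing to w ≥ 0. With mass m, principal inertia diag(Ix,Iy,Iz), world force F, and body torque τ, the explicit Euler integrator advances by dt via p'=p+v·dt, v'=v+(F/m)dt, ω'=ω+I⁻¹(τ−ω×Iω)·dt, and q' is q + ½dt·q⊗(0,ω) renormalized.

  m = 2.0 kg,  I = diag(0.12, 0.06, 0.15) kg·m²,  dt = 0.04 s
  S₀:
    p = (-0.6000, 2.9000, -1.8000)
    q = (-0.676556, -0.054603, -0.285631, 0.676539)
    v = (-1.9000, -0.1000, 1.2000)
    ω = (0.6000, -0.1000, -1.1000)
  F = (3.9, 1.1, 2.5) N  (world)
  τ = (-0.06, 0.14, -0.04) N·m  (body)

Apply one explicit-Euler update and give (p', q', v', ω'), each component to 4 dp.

p' = (-0.6760, 2.8960, -1.7520)
q' = (-0.6614, -0.0551, -0.2773, 0.6947)
v' = (-1.8220, -0.0780, 1.2500)
ω' = (0.5767, -0.0199, -1.1116)

linear accel F/m = (1.9500, 0.5500, 1.2500)
new position p' = (-0.6760, 2.8960, -1.7520)
new velocity v' = (-1.8220, -0.0780, 1.2500)
precession coupling ω×(Iω) = (0.0099, 0.0198, 0.0036)
(τ − ω×Iω)/I = (-0.5825, 2.0033, -0.2907)
new body rate ω' = (0.5767, -0.0199, -1.1116)
2q̇ = q⊗(0,ω) = (0.7483916, -0.0240856, 0.4135157, 0.9210505)
q' = normalize(q + ½dt·q⊗(0,ω)) = (-0.6614, -0.0551, -0.2773, 0.6947)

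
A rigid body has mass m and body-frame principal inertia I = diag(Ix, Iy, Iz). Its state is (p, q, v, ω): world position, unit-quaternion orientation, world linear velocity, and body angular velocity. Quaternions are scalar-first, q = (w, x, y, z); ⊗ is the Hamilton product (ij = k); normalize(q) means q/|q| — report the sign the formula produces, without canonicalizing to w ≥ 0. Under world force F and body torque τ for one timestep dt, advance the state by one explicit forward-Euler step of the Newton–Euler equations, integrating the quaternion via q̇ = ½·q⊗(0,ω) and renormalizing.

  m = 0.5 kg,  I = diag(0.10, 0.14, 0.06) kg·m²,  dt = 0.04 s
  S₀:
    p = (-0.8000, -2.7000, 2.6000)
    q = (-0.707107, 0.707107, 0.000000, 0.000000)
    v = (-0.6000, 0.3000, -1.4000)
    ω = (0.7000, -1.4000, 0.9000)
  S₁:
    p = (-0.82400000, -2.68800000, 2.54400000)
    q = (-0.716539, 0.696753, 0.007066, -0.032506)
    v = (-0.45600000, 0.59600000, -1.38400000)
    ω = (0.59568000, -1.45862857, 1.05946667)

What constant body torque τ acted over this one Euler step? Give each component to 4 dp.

rate change Δω = (-0.10432000, -0.05862857, 0.15946667)
ω₀×(Iω₀) = (0.1008, 0.0252, -0.0392)
τ = I·(Δω/dt) + ω₀×(Iω₀) = (-0.1600, -0.1800, 0.2000)

τ = (-0.1600, -0.1800, 0.2000)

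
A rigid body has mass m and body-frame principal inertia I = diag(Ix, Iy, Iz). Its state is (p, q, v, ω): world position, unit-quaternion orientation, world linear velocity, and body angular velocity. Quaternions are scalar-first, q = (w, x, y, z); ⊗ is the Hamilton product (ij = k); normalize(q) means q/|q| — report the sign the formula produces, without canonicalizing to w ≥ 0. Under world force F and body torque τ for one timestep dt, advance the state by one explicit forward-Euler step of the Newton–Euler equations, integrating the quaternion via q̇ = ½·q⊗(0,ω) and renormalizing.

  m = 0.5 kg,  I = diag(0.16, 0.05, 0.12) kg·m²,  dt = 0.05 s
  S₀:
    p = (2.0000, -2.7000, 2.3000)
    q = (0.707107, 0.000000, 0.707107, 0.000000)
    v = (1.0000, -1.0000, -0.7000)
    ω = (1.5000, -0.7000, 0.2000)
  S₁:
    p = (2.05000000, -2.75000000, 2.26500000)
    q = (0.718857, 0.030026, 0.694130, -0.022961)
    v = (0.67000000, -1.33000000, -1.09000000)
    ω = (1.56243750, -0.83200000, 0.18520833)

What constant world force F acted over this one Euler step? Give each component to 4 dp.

F = (-3.3000, -3.3000, -3.9000)

velocity change Δv = (-0.33000000, -0.33000000, -0.39000000)
m·(v₁−v₀)/dt = (-3.3000, -3.3000, -3.9000)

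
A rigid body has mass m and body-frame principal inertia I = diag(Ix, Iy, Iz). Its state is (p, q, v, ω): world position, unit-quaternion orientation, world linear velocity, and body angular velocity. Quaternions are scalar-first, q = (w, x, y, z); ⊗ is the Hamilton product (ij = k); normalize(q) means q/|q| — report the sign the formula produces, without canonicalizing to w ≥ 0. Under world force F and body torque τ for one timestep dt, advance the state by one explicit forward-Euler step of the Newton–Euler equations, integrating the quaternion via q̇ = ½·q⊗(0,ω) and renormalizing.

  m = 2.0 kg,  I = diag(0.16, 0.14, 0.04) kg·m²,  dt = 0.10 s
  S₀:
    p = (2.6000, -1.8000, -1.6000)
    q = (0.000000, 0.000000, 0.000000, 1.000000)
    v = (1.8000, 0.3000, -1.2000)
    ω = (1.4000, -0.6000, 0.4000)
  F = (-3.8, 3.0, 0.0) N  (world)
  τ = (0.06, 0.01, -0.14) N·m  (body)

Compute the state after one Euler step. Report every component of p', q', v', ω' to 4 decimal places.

p' = (2.7800, -1.7700, -1.7200)
q' = (-0.0199, 0.0299, 0.0698, 0.9969)
v' = (1.6100, 0.4500, -1.2000)
ω' = (1.4225, -0.6409, 0.0080)

ω×(Iω) gyroscopic = (0.0240, 0.0672, 0.0168)
angular accel α = (0.2250, -0.4086, -3.9200)
ω + α·dt = (1.4225, -0.6409, 0.0080)
q⊗(0,ω) = (-0.4000000, 0.6000000, 1.4000000, 0.0000000)
q' = normalize(q + ½dt·q⊗(0,ω)) = (-0.0199, 0.0299, 0.0698, 0.9969)
p' = p + v·dt = (2.7800, -1.7700, -1.7200)
new velocity v' = (1.6100, 0.4500, -1.2000)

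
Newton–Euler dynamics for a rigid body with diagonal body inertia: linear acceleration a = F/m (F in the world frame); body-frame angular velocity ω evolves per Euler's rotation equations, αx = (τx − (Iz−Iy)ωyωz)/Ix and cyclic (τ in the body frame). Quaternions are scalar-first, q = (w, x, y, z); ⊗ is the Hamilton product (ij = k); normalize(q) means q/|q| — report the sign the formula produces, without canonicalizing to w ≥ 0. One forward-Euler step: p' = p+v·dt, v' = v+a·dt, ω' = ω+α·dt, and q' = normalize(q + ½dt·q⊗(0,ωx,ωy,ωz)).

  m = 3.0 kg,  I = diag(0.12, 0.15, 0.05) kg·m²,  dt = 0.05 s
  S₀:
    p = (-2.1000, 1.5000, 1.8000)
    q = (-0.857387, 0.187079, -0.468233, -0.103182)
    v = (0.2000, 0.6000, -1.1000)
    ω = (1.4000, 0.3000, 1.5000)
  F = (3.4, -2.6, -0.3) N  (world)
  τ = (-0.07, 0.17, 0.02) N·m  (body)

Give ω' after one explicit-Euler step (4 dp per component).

α = I⁻¹(τ − ω×Iω) = (-0.2083, 0.1533, 0.1480)
ω + α·dt = (1.3896, 0.3077, 1.5074)

ω' = (1.3896, 0.3077, 1.5074)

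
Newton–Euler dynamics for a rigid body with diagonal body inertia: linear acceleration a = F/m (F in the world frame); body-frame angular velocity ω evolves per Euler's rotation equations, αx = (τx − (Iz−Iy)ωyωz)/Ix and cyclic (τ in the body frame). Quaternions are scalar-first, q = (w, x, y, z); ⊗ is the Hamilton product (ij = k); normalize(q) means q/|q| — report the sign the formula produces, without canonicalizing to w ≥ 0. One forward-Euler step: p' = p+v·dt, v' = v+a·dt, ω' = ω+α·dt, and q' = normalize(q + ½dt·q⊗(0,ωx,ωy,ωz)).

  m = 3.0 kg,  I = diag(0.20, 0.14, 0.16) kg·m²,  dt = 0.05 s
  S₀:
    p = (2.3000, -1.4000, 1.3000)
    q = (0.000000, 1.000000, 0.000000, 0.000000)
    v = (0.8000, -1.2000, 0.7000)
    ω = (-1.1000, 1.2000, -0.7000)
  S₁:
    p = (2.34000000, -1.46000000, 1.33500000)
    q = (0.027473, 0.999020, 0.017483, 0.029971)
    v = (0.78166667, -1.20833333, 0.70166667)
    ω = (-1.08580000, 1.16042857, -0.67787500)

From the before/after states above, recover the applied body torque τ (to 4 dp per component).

τ = (0.0400, -0.0800, 0.1500)

Δω = ω₁−ω₀ = (0.01420000, -0.03957143, 0.02212500)
precession coupling = (-0.0168, 0.0308, 0.0792)
applied torque τ = (0.0400, -0.0800, 0.1500)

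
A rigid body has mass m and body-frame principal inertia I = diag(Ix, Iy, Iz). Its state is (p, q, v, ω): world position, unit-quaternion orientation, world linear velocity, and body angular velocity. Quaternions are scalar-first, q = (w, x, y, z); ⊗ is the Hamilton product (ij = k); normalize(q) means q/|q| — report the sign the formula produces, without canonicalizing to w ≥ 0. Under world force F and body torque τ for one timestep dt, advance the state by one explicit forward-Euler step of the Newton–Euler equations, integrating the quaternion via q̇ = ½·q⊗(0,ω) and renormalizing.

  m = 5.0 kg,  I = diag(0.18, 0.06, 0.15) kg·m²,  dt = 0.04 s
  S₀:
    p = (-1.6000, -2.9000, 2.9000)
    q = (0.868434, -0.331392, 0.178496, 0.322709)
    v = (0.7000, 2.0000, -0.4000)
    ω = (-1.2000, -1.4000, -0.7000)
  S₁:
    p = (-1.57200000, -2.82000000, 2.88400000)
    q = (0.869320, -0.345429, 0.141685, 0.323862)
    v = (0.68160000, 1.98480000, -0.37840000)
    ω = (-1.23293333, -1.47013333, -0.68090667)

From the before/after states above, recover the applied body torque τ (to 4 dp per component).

τ = (-0.0600, -0.0800, -0.1300)

rate change Δω = (-0.03293333, -0.07013333, 0.01909333)
gyro term ω₀×Iω₀ = (0.0882, 0.0252, -0.2016)
applied torque τ = (-0.0600, -0.0800, -0.1300)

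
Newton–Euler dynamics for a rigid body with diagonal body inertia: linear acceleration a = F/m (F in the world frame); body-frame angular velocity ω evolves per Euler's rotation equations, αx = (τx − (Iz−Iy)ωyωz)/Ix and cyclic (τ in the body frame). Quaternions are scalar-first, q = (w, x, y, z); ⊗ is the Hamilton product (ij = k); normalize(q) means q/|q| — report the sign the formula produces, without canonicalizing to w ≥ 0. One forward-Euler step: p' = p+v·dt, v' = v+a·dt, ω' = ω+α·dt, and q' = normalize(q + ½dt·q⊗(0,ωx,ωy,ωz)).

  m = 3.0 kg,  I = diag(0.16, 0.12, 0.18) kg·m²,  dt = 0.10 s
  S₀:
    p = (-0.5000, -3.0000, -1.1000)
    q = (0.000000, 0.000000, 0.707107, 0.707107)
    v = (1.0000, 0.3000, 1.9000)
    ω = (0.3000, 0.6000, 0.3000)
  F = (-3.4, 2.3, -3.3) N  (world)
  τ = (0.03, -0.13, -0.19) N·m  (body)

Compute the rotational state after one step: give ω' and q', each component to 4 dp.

angular accel α = (0.1200, -1.0683, -1.0156)
new body rate ω' = (0.3120, 0.4932, 0.1984)
2q̇ = q⊗(0,ω) = (-0.6363963, -0.2121321, 0.2121321, -0.2121321)
q + ½dt·q⊗(0,ω), renormalized = (-0.0318, -0.0106, 0.7172, 0.6960)

ω' = (0.3120, 0.4932, 0.1984)
q' = (-0.0318, -0.0106, 0.7172, 0.6960)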